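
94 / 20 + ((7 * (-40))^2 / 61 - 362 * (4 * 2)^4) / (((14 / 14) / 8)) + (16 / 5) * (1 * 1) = -11851726.13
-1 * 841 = -841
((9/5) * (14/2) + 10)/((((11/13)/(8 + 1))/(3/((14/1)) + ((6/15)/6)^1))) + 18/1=329313/3850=85.54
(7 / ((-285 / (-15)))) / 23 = 7 / 437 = 0.02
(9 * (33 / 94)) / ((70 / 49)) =2079 / 940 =2.21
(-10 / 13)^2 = 0.59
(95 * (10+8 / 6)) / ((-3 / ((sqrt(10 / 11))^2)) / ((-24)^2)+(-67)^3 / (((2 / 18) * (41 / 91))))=-4460800 / 24891779089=-0.00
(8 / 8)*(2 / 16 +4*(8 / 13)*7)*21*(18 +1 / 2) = 1402485 / 208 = 6742.72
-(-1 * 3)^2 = -9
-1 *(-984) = 984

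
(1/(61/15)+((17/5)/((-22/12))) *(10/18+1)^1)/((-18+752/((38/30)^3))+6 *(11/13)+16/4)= -2368364687/324076453140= -0.01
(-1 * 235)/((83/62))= -14570/83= -175.54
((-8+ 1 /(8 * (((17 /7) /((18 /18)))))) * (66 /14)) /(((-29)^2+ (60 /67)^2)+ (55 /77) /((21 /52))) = -3362858037 /75705480248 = -0.04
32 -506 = -474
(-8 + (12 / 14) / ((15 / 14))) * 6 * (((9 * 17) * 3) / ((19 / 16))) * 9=-14276736 / 95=-150281.43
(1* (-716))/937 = -716/937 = -0.76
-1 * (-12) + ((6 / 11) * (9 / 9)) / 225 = 9902 / 825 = 12.00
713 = 713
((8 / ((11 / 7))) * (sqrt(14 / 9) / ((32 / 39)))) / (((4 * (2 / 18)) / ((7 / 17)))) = 5733 * sqrt(14) / 2992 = 7.17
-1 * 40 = -40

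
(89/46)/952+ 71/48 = 97297/65688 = 1.48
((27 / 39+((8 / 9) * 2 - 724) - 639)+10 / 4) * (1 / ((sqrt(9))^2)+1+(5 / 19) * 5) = -131878285 / 40014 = -3295.80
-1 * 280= -280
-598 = -598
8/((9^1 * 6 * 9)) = 0.02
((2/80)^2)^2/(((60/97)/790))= 7663/15360000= 0.00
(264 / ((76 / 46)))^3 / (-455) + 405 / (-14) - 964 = -9959.64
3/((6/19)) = 19/2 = 9.50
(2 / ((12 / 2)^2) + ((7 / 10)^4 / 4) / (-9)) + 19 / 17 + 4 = 31619183 / 6120000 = 5.17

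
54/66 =9/11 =0.82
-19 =-19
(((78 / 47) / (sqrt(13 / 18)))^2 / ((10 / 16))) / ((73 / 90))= 1213056 / 161257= 7.52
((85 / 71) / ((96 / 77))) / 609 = 935 / 592992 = 0.00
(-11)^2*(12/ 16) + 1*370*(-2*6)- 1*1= -17401/ 4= -4350.25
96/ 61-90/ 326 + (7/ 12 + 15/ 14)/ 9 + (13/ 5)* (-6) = -530635099/ 37584540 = -14.12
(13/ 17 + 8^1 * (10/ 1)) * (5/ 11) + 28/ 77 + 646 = 127735/ 187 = 683.07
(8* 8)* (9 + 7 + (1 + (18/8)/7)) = 7760/7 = 1108.57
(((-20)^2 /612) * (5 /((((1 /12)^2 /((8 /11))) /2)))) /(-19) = -128000 /3553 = -36.03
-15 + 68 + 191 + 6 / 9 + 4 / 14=5144 / 21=244.95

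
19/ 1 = 19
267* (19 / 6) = 1691 / 2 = 845.50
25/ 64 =0.39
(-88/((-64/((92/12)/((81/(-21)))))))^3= -5554637011/272097792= -20.41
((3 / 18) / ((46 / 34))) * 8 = 68 / 69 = 0.99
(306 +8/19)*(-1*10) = -58220/19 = -3064.21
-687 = -687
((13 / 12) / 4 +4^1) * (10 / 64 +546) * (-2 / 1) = -3582785 / 768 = -4665.08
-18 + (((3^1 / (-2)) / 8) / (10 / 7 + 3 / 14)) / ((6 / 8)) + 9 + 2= -329 / 46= -7.15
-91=-91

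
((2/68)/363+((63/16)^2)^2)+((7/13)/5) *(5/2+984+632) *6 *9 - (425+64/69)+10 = 429583415284513/46508605440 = 9236.64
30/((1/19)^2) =10830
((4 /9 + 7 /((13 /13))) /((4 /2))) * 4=134 /9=14.89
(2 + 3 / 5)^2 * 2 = 338 / 25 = 13.52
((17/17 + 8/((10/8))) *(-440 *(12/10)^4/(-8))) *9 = 7595.60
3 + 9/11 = 42/11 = 3.82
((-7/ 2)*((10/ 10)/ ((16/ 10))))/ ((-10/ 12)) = 21/ 8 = 2.62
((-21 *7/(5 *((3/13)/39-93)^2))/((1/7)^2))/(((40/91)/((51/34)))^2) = -15332469805107/7903764992000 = -1.94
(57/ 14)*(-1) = -57/ 14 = -4.07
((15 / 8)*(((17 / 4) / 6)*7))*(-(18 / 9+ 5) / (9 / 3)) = -4165 / 192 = -21.69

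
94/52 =47/26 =1.81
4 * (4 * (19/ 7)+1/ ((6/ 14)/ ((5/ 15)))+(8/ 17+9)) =90416/ 1071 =84.42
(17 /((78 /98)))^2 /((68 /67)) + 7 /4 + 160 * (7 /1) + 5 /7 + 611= 46483975 /21294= 2182.96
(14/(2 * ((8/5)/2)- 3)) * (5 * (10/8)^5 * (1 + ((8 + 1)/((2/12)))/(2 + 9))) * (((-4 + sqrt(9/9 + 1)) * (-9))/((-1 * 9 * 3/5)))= 25390625/4224- 25390625 * sqrt(2)/16896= 3885.82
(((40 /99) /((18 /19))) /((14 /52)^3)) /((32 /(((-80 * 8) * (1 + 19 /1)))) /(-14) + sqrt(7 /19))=-101518976000 /9584022850479 + 4274483200000 * sqrt(133) /1369146121497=35.99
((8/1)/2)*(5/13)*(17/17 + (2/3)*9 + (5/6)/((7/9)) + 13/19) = 23290/1729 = 13.47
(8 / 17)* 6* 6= 288 / 17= 16.94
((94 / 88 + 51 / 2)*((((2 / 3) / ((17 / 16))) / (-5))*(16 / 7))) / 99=-21376 / 277695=-0.08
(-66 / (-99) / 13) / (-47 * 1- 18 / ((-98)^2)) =-9604 / 8802417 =-0.00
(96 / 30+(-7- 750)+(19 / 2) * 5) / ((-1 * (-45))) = -7063 / 450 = -15.70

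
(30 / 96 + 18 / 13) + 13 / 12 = 2.78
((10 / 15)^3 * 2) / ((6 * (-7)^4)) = 8 / 194481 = 0.00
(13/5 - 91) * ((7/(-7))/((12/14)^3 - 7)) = -151606/10925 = -13.88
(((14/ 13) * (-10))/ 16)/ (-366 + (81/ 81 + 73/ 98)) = 1715/ 928122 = 0.00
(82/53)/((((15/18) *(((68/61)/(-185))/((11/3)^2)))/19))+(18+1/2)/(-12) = -1701973841/21624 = -78707.63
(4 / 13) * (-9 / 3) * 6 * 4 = -22.15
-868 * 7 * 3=-18228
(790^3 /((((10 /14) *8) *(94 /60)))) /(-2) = -1294227375 /47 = -27536752.66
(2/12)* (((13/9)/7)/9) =13/3402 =0.00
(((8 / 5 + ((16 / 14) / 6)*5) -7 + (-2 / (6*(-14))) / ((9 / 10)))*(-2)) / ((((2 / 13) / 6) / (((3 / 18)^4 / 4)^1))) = 27157 / 408240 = 0.07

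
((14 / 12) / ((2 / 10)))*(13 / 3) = 455 / 18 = 25.28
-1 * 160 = -160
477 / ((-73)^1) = -477 / 73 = -6.53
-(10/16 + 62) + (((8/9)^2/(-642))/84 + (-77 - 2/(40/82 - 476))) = -1486294980955/10645225416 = -139.62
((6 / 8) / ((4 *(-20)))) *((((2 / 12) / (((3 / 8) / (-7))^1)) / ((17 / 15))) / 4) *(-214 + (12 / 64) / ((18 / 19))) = -143675 / 104448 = -1.38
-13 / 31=-0.42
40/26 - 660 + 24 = -8248/13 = -634.46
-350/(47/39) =-13650/47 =-290.43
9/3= 3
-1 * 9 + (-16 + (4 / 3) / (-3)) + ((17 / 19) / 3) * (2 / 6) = -4334 / 171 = -25.35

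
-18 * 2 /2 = -18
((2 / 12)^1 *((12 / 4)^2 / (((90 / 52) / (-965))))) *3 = -2509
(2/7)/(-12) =-0.02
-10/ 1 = -10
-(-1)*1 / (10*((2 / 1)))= 1 / 20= 0.05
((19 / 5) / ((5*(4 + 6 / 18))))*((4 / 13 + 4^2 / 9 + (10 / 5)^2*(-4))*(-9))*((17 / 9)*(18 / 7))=3155064 / 29575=106.68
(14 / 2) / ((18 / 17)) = 119 / 18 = 6.61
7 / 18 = 0.39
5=5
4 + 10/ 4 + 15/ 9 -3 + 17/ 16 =299/ 48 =6.23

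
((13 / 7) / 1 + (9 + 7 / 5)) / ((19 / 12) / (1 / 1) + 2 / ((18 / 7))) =5.19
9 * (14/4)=63/2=31.50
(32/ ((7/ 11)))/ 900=88/ 1575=0.06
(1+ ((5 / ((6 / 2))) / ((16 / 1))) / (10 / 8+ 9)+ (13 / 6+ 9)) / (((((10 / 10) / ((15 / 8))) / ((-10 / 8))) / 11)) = -1647525 / 5248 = -313.93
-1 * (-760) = 760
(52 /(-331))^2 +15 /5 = 331387 /109561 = 3.02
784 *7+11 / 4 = 21963 / 4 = 5490.75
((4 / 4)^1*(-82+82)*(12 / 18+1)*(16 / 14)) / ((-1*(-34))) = 0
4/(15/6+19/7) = 0.77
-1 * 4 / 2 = -2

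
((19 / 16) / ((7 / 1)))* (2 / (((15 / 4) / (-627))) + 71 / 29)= -914527 / 16240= -56.31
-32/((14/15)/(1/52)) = -60/91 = -0.66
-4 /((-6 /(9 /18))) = 1 /3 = 0.33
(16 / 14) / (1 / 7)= 8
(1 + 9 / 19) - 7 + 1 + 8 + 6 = 9.47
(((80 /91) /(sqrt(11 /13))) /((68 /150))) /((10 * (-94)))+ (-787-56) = -843-150 * sqrt(143) /799799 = -843.00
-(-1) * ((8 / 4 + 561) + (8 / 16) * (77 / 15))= 16967 / 30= 565.57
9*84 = 756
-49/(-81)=49/81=0.60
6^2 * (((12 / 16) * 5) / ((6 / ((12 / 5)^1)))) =54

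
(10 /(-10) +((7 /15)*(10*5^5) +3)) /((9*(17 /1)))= 43756 /459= 95.33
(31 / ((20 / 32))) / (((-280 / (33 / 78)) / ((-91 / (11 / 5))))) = 31 / 10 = 3.10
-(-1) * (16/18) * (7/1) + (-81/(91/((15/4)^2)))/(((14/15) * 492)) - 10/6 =136241891/30086784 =4.53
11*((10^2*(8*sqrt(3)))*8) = 70400*sqrt(3) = 121936.38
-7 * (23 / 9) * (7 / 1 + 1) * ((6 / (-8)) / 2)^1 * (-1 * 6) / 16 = -161 / 8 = -20.12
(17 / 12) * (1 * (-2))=-17 / 6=-2.83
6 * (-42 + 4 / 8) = -249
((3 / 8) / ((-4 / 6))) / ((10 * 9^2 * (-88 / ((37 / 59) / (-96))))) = -37 / 717742080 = -0.00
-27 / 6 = -9 / 2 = -4.50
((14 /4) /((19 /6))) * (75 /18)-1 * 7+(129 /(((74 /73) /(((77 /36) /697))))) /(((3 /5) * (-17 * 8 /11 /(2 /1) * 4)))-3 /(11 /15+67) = -3004496709821 /1218689935488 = -2.47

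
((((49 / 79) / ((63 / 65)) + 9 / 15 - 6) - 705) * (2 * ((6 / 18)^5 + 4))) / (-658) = 350724383 / 40601655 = 8.64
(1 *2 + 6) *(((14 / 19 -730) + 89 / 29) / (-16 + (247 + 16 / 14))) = -22407448 / 895375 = -25.03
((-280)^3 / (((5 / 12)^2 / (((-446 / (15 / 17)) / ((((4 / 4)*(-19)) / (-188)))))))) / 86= 6007820550144 / 817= 7353513525.27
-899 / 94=-9.56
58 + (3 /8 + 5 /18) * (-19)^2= 21143 /72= 293.65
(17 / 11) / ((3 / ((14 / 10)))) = 0.72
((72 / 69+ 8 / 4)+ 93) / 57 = 2209 / 1311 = 1.68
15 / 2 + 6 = 27 / 2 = 13.50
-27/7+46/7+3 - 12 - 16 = -156/7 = -22.29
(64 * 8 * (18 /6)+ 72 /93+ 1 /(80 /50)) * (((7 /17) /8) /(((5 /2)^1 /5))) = 2668925 /16864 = 158.26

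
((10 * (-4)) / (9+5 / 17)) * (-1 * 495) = 168300 / 79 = 2130.38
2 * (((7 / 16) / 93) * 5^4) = 4375 / 744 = 5.88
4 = 4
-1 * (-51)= 51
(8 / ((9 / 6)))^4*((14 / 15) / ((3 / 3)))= 755.15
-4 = -4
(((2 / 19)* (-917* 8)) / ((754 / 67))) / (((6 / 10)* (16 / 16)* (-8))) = 307195 / 21489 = 14.30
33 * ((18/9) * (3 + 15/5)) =396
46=46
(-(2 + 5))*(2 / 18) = -7 / 9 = -0.78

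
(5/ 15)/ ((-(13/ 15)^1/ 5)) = -25/ 13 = -1.92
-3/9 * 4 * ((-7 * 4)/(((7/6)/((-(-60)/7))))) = 1920/7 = 274.29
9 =9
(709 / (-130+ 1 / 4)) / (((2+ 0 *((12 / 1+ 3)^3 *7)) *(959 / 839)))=-1189702 / 497721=-2.39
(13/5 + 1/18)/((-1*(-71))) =239/6390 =0.04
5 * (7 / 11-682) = -37475 / 11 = -3406.82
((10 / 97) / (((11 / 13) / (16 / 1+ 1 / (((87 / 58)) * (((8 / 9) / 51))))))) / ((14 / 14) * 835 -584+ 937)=14105 / 2535192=0.01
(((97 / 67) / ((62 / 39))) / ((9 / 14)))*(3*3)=26481 / 2077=12.75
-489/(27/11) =-1793/9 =-199.22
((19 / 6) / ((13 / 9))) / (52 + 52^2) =57 / 71656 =0.00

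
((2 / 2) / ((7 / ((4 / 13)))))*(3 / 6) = 2 / 91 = 0.02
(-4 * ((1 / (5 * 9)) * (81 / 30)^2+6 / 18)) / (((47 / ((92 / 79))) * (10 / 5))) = -34178 / 1392375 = -0.02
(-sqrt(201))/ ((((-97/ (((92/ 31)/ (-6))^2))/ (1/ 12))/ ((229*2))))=1.36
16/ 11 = 1.45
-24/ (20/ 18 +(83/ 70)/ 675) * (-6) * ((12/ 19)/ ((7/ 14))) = 163296000/ 999077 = 163.45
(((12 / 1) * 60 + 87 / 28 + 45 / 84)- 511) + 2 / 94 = 139933 / 658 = 212.66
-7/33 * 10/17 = -70/561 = -0.12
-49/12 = -4.08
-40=-40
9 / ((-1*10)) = -9 / 10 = -0.90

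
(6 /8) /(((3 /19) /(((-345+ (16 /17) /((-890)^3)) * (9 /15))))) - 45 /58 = -854994774710181 /868874292500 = -984.03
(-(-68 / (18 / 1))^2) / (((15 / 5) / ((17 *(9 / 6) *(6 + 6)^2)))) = -157216 / 9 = -17468.44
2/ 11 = 0.18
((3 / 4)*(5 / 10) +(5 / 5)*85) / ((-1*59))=-683 / 472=-1.45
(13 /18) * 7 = 91 /18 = 5.06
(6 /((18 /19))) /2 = 19 /6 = 3.17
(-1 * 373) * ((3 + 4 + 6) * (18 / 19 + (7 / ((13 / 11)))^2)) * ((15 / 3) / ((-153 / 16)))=3452279120 / 37791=91351.89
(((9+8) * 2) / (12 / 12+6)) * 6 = 204 / 7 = 29.14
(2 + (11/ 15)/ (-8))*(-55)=-2519/ 24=-104.96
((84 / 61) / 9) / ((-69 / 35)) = -0.08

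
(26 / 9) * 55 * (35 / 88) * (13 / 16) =29575 / 576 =51.35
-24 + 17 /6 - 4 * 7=-295 /6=-49.17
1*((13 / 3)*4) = 52 / 3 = 17.33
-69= -69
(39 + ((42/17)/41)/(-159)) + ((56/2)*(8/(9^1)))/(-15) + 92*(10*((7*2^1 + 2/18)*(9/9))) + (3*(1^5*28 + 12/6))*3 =66275513741/4987035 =13289.56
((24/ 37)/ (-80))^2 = 9/ 136900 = 0.00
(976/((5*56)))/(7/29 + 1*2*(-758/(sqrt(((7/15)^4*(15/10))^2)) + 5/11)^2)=352557111214/22963193160239489485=0.00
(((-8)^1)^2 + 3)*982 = 65794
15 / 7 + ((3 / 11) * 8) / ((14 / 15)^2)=4.65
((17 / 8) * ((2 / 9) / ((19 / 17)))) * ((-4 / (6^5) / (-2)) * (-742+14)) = -26299 / 332424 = -0.08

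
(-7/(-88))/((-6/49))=-343/528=-0.65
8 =8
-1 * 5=-5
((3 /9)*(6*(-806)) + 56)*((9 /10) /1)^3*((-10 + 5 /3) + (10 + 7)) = -1228851 /125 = -9830.81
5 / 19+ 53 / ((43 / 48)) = 48551 / 817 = 59.43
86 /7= 12.29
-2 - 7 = -9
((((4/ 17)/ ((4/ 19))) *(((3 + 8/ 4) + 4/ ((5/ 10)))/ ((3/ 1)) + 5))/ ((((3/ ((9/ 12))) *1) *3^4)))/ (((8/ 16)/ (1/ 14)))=19/ 4131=0.00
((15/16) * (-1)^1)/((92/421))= -6315/1472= -4.29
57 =57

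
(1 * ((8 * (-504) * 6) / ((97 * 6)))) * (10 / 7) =-5760 / 97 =-59.38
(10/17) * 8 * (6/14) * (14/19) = 480/323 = 1.49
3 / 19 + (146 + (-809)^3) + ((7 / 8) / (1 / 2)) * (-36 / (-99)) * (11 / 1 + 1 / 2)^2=-442641015299 / 836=-529474898.68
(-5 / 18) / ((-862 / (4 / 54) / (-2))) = -5 / 104733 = -0.00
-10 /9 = -1.11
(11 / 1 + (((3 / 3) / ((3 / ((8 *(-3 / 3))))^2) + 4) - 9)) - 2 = 100 / 9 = 11.11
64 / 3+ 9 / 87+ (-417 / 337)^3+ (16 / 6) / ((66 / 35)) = 2302702832542 / 109881073863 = 20.96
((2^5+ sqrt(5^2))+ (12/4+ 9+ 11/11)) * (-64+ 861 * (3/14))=6025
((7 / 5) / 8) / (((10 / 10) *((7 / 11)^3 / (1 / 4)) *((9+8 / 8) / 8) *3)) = 1331 / 29400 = 0.05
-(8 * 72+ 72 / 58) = -16740 / 29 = -577.24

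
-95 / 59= -1.61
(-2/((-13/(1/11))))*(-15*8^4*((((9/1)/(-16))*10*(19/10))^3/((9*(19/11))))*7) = 6140610/13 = 472354.62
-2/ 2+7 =6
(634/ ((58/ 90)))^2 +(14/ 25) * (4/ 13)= 264537339596/ 273325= 967849.04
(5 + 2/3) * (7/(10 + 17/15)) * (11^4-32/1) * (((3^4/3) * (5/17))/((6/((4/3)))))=15339450/167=91852.99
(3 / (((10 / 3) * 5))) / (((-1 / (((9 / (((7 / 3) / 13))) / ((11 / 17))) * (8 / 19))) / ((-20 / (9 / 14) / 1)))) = 190944 / 1045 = 182.72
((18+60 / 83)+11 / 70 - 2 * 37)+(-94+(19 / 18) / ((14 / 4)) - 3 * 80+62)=-17089333 / 52290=-326.82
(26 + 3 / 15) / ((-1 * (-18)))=131 / 90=1.46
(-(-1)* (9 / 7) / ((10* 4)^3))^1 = 9 / 448000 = 0.00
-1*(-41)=41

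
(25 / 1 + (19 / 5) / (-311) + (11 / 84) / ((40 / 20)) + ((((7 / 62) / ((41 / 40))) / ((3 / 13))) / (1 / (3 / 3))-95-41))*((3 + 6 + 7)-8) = -36679831417 / 41504505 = -883.76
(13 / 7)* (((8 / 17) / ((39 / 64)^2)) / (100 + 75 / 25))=32768 / 1434069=0.02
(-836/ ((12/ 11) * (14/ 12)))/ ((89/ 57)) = -262086/ 623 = -420.68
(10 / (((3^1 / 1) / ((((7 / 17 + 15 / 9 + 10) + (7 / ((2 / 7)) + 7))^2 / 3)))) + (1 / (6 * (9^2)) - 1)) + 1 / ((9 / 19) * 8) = 2109.35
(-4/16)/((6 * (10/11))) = -11/240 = -0.05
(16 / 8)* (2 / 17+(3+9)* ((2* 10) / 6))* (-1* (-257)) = 350548 / 17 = 20620.47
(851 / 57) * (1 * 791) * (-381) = -85488907 / 19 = -4499416.16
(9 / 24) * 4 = 3 / 2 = 1.50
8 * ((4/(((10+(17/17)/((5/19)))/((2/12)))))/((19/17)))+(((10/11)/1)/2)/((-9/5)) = 1345/14421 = 0.09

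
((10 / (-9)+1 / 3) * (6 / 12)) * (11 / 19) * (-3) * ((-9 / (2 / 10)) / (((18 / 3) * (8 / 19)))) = -12.03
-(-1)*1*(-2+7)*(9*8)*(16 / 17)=5760 / 17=338.82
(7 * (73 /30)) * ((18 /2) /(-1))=-1533 /10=-153.30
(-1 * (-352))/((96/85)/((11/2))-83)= -329120/77413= -4.25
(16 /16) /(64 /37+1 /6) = 222 /421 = 0.53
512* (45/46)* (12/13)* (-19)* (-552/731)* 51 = 189112320/559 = 338304.69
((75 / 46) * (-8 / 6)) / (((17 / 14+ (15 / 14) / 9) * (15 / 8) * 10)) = -2 / 23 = -0.09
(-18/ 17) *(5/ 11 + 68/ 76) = -5076/ 3553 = -1.43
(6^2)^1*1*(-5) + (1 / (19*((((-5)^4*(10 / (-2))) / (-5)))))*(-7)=-2137507 / 11875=-180.00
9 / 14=0.64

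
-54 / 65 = -0.83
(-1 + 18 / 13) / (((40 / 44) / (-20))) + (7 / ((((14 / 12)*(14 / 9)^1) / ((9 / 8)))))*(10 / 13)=-1865 / 364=-5.12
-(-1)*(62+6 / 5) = 316 / 5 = 63.20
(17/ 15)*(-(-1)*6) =34/ 5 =6.80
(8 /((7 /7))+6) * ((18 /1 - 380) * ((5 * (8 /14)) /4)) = -3620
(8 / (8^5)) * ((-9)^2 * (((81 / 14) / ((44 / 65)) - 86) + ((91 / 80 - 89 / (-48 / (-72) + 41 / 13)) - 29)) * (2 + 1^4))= -28684708281 / 3759472640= -7.63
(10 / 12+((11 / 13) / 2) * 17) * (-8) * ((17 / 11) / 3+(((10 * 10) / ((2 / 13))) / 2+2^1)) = -27063232 / 1287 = -21028.15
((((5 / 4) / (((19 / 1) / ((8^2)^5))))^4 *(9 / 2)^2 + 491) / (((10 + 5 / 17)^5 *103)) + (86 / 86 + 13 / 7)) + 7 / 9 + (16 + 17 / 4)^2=13436051451618677960816150674923855759139254913 / 317251996651406250000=42351353477475809512729350.00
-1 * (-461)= 461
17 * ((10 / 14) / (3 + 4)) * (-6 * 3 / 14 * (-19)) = 42.38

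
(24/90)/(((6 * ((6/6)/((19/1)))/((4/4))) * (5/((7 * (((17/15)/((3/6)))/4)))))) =2261/3375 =0.67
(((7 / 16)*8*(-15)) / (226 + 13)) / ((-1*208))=105 / 99424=0.00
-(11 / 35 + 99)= -3476 / 35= -99.31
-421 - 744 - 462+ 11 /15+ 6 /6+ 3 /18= -16251 /10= -1625.10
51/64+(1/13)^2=0.80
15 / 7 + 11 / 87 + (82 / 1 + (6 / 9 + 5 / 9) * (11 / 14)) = 311429 / 3654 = 85.23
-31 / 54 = -0.57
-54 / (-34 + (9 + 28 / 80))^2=-21600 / 243049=-0.09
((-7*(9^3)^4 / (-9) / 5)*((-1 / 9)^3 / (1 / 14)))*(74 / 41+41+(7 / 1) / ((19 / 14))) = -157618754398854 / 3895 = -40466945930.39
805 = 805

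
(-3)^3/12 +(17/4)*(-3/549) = -416/183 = -2.27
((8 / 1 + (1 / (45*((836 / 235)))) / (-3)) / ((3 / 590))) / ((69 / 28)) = 745584770 / 1168101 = 638.29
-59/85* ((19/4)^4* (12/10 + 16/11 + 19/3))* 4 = -11402696537/897600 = -12703.54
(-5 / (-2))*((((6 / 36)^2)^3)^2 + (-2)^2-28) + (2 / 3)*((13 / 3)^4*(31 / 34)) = 11421944193109 / 74010599424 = 154.33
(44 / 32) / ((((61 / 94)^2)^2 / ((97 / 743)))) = 10413239254 / 10287459863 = 1.01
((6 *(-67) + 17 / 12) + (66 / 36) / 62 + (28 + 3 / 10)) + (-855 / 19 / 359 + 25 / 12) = -247261303 / 667740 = -370.30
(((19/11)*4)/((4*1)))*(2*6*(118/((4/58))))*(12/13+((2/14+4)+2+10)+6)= 818836692/1001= 818018.67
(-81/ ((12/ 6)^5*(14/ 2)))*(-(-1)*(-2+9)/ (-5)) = 81/ 160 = 0.51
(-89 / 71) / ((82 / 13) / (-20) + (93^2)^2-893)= -11570 / 690443759929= -0.00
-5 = -5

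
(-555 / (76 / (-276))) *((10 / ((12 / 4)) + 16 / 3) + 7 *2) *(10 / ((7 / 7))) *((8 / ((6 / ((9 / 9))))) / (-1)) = -11573600 / 19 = -609136.84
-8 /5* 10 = -16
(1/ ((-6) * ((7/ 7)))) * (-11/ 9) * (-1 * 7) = -77/ 54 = -1.43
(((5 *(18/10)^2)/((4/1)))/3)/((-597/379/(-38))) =32.57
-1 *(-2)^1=2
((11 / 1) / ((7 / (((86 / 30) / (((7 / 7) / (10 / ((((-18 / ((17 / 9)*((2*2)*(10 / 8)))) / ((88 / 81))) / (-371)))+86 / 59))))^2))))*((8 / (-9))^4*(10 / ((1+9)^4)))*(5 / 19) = 6988646361568678709106688 / 735509530086851323125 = 9501.78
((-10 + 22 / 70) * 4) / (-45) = 452 / 525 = 0.86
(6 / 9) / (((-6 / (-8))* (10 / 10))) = 8 / 9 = 0.89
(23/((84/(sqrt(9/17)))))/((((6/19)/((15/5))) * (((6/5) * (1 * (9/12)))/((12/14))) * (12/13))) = 28405 * sqrt(17)/59976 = 1.95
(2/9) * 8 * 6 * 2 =64/3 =21.33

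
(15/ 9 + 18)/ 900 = 59/ 2700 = 0.02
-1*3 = -3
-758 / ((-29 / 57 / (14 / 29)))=604884 / 841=719.24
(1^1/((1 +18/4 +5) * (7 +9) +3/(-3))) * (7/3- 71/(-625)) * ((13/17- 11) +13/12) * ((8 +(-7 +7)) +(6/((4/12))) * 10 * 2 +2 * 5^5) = -4724036494/5323125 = -887.46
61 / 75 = 0.81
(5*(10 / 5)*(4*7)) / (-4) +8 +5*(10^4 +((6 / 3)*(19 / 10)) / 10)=499399 / 10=49939.90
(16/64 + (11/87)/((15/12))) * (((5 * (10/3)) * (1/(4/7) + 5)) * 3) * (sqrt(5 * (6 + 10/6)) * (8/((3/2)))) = 6110 * sqrt(345)/29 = 3913.39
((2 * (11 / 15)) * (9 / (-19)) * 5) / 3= -22 / 19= -1.16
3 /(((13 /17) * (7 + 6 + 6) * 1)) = 51 /247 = 0.21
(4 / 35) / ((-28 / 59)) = -59 / 245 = -0.24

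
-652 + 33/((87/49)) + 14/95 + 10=-623.27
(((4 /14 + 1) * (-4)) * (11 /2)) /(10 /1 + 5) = -66 /35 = -1.89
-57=-57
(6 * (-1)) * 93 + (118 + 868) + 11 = 439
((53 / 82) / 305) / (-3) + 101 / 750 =125638 / 937875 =0.13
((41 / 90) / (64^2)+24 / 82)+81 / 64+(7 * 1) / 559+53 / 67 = 1337058151453 / 566073630720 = 2.36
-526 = -526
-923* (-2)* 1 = 1846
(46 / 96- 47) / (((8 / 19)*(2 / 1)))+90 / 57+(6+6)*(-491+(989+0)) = 86418719 / 14592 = 5922.34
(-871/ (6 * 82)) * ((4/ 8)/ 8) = -871/ 7872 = -0.11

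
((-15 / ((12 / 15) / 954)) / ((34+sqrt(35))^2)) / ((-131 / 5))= 213040125 / 329239942- 6081750 * sqrt(35) / 164619971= 0.43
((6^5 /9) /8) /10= 54 /5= 10.80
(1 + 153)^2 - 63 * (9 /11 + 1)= 259616 /11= 23601.45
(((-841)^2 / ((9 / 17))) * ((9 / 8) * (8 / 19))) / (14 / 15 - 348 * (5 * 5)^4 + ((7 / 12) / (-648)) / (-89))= -41606116028640 / 8937357688636327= -0.00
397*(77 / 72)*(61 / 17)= 1864709 / 1224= 1523.46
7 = 7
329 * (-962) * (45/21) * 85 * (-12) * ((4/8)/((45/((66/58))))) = 8746570.34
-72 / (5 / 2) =-144 / 5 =-28.80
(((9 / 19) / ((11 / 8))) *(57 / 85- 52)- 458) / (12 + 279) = -8450506 / 5169615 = -1.63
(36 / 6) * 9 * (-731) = -39474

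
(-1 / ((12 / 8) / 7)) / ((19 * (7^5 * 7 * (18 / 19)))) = -1 / 453789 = -0.00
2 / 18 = 1 / 9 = 0.11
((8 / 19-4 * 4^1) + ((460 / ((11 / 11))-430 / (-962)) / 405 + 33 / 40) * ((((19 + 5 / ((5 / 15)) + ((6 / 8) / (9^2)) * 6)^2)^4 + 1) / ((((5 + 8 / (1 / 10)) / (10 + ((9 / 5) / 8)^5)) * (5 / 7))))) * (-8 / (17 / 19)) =-212894352941783924803488571607833422083 / 40724273124576460800000000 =-5227701726941.46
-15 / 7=-2.14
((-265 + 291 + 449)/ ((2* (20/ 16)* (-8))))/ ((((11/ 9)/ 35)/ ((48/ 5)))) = -6529.09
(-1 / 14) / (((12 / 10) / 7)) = -5 / 12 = -0.42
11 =11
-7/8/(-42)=1/48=0.02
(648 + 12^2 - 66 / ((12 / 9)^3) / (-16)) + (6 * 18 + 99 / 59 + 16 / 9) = 246097441 / 271872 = 905.20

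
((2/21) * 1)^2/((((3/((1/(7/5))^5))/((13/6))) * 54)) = 40625/1801088541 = 0.00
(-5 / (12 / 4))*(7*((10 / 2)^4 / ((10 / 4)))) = -8750 / 3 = -2916.67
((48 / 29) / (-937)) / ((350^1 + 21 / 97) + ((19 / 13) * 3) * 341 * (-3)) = 3783 / 8855925257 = 0.00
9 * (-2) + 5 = -13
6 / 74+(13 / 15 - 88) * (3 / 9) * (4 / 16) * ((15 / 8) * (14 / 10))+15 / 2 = -203873 / 17760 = -11.48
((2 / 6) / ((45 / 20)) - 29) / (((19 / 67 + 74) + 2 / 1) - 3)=-52193 / 132570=-0.39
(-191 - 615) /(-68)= 403 /34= 11.85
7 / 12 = 0.58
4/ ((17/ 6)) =24/ 17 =1.41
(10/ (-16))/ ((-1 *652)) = 0.00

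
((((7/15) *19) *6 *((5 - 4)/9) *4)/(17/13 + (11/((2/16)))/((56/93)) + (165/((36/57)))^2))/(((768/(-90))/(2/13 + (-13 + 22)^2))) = -982205/298766889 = -0.00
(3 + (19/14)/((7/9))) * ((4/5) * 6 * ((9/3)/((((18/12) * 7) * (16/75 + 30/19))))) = 1590300/438011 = 3.63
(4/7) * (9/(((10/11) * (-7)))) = -198/245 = -0.81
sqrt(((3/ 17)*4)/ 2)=sqrt(102)/ 17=0.59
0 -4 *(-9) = 36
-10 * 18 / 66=-30 / 11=-2.73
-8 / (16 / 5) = -5 / 2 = -2.50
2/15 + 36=542/15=36.13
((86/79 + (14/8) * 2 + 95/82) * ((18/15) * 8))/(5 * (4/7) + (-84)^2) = 0.01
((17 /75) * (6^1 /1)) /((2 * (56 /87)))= 1479 /1400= 1.06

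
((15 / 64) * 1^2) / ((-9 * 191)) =-5 / 36672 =-0.00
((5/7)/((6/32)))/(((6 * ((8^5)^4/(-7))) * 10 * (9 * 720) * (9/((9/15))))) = -1/252143933057517433651200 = -0.00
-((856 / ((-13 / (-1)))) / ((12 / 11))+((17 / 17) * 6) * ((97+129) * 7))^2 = -138787541764 / 1521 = -91247561.98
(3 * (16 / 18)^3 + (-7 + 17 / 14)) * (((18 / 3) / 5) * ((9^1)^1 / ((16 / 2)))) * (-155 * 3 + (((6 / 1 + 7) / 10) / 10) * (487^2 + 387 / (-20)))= -152004459227 / 1008000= -150798.07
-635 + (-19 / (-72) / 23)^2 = -1741382999 / 2742336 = -635.00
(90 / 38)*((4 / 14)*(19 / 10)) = 9 / 7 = 1.29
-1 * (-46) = 46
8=8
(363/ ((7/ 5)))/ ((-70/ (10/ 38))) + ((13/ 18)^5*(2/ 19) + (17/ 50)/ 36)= -20772271181/ 21989847600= -0.94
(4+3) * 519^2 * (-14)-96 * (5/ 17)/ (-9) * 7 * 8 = -1346257318/ 51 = -26397202.31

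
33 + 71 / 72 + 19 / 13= 33179 / 936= 35.45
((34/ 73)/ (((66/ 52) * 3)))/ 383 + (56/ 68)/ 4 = 19405643/ 94109994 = 0.21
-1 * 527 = -527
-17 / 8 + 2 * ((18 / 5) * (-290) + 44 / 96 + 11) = -49613 / 24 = -2067.21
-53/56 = -0.95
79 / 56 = 1.41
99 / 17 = 5.82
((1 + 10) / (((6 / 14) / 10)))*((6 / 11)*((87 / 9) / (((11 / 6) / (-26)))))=-211120 / 11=-19192.73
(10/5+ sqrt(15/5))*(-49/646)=-49/323 - 49*sqrt(3)/646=-0.28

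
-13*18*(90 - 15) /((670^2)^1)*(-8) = 1404 /4489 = 0.31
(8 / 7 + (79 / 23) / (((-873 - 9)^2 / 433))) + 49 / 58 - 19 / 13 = 0.53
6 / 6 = 1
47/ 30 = 1.57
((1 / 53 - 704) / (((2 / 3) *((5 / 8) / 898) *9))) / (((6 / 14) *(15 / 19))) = -5941602632 / 11925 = -498247.60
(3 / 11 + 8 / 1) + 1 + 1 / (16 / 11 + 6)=8485 / 902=9.41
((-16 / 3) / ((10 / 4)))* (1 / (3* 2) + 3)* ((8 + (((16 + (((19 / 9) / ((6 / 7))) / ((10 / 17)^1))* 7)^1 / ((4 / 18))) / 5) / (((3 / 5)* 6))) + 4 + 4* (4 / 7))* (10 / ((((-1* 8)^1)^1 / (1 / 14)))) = 7358111 / 476280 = 15.45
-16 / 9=-1.78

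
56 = 56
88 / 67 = 1.31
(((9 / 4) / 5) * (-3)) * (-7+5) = 27 / 10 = 2.70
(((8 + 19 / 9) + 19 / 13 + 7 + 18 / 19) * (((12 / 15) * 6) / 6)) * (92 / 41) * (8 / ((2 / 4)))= 560.65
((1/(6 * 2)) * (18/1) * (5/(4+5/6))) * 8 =360/29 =12.41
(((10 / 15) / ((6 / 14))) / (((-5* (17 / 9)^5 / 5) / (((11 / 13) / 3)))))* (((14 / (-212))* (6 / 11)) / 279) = 71442 / 30326725663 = 0.00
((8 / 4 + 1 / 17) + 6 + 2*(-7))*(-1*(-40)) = -4040 / 17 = -237.65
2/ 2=1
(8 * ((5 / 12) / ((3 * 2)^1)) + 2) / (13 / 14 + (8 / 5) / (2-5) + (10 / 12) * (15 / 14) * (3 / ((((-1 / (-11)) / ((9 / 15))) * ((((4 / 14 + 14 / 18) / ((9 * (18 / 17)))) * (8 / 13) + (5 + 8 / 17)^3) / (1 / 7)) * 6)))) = 49112012838920 / 7644971982903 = 6.42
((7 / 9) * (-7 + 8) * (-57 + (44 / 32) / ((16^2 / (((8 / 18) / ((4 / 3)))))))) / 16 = -2451379 / 884736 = -2.77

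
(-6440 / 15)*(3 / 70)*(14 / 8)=-161 / 5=-32.20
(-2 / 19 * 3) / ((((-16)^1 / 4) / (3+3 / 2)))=27 / 76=0.36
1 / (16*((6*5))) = 1 / 480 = 0.00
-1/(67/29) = -29/67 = -0.43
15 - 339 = -324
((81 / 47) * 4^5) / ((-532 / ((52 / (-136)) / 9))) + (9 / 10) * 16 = 7726104 / 531335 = 14.54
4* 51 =204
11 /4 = 2.75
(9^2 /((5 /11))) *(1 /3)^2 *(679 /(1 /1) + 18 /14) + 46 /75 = 7071892 /525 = 13470.27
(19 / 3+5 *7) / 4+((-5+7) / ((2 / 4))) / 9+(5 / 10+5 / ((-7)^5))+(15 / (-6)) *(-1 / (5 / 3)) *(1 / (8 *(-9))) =27243427 / 2420208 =11.26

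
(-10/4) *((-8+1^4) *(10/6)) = 175/6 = 29.17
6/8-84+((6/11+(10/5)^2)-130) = -9183/44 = -208.70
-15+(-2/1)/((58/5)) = -440/29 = -15.17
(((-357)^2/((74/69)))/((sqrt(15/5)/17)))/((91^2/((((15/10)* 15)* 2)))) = 45764595* sqrt(3)/12506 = 6338.29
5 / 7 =0.71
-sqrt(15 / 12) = -sqrt(5) / 2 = -1.12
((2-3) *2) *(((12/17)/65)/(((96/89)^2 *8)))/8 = -7921/27156480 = -0.00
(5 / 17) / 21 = 5 / 357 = 0.01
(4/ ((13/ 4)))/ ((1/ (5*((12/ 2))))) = 480/ 13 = 36.92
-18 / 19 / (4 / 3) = -27 / 38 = -0.71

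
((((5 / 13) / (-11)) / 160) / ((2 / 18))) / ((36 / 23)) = -23 / 18304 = -0.00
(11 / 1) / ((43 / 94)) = 1034 / 43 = 24.05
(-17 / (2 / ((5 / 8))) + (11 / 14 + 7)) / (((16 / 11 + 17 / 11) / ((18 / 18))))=277 / 336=0.82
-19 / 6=-3.17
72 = 72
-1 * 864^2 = -746496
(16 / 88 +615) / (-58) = -10.61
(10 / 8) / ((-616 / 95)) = -475 / 2464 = -0.19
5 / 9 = 0.56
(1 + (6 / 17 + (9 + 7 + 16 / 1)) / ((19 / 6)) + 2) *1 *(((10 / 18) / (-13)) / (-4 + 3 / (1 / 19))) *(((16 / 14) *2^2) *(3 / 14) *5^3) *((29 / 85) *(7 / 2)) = -41267000 / 26483093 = -1.56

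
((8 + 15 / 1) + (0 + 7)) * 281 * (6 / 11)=50580 / 11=4598.18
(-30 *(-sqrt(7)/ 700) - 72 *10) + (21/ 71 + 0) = -51099/ 71 + 3 *sqrt(7)/ 70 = -719.59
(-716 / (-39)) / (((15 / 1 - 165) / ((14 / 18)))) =-2506 / 26325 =-0.10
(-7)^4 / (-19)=-2401 / 19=-126.37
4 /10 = 2 /5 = 0.40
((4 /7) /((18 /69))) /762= 23 /8001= 0.00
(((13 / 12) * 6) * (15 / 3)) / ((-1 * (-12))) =65 / 24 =2.71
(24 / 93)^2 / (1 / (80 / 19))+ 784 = 784.28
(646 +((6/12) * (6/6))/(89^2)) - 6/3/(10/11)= 50995403/79210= 643.80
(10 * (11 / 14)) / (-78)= -55 / 546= -0.10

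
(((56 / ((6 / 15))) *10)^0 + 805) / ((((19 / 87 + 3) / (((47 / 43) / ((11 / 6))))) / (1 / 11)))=4943601 / 364210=13.57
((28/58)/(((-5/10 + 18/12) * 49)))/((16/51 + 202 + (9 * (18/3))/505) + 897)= 51510/5748062537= 0.00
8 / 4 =2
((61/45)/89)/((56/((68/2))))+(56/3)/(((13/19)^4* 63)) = 1.36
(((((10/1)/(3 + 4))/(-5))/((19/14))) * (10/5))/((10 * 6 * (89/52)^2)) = -5408/2257485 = -0.00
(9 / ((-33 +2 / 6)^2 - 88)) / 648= 1 / 70496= 0.00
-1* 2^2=-4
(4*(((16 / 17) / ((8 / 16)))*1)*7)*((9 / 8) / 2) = 504 / 17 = 29.65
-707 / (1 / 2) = -1414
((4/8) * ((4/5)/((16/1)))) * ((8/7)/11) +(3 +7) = 3851/385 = 10.00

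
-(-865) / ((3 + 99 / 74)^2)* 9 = 4736740 / 11449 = 413.73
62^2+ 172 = 4016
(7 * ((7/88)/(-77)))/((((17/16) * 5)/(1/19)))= -14/195415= -0.00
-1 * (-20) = 20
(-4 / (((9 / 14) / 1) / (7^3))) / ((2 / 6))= -19208 / 3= -6402.67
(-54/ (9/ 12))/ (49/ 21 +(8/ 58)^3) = -5268024/ 170915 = -30.82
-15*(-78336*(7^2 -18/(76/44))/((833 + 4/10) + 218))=4306521600/99883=43115.66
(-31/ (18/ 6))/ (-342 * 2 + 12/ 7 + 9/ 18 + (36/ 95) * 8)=41230/ 2708229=0.02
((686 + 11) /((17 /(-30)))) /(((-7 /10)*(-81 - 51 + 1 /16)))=-13.32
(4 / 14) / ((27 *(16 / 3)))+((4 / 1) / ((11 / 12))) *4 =96779 / 5544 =17.46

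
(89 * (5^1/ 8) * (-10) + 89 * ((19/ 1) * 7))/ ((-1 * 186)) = -15041/ 248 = -60.65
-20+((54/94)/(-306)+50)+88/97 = 4790513/155006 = 30.91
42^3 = 74088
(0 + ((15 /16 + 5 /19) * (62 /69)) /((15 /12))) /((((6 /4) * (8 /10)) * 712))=11315 /11201184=0.00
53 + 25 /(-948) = 50219 /948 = 52.97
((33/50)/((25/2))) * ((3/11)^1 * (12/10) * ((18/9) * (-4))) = -432/3125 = -0.14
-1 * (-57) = 57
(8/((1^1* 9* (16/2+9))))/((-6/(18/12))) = -2/153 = -0.01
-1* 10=-10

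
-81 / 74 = -1.09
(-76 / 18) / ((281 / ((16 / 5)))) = -0.05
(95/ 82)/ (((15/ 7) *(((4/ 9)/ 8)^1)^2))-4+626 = 32684/ 41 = 797.17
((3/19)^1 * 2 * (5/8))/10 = 3/152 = 0.02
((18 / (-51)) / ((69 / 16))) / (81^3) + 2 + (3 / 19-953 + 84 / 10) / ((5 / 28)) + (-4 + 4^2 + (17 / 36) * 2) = -5273.93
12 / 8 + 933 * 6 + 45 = 11289 / 2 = 5644.50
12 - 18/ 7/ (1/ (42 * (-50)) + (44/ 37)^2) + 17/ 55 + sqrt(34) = sqrt(34) + 2344891387/ 223532705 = 16.32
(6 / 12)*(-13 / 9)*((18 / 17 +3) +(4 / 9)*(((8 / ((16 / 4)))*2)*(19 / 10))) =-73957 / 13770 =-5.37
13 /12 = 1.08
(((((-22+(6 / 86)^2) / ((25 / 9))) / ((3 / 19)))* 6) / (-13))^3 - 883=11516.61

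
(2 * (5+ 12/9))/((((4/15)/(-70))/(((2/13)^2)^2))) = -53200/28561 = -1.86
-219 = -219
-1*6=-6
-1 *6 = -6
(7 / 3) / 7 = 0.33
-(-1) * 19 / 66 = 19 / 66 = 0.29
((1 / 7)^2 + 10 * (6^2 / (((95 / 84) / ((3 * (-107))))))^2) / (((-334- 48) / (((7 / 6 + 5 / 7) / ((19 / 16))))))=-29180101404486668 / 6740305005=-4329195.99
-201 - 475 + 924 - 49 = 199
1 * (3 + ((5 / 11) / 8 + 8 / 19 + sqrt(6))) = sqrt(6) + 5815 / 1672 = 5.93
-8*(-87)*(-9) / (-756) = 8.29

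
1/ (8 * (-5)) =-1/ 40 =-0.02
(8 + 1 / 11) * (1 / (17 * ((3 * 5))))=89 / 2805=0.03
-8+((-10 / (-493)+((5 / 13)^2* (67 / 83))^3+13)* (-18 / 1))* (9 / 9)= -329811907179909688 / 1360633972377719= -242.40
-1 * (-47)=47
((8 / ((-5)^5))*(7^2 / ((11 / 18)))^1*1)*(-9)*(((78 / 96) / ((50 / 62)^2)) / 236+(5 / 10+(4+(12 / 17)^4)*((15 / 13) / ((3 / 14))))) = 237786920546591241 / 5505208414062500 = 43.19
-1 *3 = -3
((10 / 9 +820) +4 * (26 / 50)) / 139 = 185218 / 31275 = 5.92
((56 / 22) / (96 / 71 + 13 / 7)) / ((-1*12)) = -3479 / 52635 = -0.07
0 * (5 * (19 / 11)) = 0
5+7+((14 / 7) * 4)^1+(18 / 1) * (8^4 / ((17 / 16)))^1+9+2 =1180175 / 17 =69422.06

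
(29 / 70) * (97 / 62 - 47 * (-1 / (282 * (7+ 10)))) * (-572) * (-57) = 392231554 / 18445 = 21264.93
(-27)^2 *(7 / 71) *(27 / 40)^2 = 3720087 / 113600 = 32.75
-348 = -348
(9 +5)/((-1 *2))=-7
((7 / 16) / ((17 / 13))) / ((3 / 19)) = 1729 / 816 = 2.12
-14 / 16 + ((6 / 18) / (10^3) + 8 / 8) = 47 / 375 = 0.13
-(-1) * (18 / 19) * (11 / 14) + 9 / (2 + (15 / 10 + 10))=563 / 399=1.41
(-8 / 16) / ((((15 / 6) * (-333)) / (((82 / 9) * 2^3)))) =656 / 14985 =0.04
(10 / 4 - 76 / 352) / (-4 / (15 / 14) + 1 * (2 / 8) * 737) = 3015 / 238282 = 0.01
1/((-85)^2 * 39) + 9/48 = 845341/4508400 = 0.19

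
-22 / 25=-0.88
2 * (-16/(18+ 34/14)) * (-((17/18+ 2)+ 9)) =24080/1287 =18.71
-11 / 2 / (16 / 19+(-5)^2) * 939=-199.85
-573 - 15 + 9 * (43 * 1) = -201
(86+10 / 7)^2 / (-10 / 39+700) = 7303608 / 668605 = 10.92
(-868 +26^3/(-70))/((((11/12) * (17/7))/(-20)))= 110592/11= 10053.82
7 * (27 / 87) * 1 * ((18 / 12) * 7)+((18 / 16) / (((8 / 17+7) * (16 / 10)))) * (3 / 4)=21573243 / 942848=22.88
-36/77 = -0.47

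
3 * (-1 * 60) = -180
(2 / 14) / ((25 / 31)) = 31 / 175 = 0.18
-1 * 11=-11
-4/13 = -0.31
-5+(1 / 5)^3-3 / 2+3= -3.49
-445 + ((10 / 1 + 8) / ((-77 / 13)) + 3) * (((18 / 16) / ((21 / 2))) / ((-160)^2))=-24561152009 / 55193600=-445.00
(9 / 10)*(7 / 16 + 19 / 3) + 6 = 387 / 32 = 12.09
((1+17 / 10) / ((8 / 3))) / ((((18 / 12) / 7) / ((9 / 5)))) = 1701 / 200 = 8.50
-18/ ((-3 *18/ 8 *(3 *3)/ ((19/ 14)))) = 76/ 189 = 0.40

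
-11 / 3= -3.67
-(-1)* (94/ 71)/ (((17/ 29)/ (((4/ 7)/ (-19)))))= -10904/ 160531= -0.07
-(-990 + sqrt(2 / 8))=1979 / 2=989.50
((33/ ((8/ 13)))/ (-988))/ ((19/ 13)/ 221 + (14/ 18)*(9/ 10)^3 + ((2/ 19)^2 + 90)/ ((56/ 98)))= -75057125/ 218622177668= -0.00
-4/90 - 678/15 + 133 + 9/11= 43844/495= 88.57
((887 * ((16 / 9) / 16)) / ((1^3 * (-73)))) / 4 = -887 / 2628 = -0.34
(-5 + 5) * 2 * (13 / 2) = 0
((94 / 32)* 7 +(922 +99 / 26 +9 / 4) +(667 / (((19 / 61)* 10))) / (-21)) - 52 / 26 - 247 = 286082947 / 414960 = 689.42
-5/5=-1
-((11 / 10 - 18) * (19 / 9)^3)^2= -1343677407241 / 53144100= -25283.66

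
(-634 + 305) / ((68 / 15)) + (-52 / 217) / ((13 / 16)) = -1075247 / 14756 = -72.87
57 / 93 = 19 / 31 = 0.61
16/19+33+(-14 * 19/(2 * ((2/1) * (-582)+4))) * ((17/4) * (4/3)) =2280599/66120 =34.49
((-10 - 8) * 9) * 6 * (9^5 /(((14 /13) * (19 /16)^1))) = -5969145312 /133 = -44880791.82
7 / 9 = 0.78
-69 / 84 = -23 / 28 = -0.82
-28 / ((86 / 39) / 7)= -88.88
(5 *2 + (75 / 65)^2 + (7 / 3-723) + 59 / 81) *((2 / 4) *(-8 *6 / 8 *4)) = 38800480 / 4563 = 8503.28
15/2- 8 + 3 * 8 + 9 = 65/2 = 32.50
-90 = -90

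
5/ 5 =1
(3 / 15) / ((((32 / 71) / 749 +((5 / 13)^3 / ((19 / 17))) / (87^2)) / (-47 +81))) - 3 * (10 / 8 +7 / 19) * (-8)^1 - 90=11124.47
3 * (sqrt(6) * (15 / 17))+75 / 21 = 25 / 7+45 * sqrt(6) / 17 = 10.06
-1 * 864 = -864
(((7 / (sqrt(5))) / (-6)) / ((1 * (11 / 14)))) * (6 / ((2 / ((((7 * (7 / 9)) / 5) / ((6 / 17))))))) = -40817 * sqrt(5) / 14850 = -6.15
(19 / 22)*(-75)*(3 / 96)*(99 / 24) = -4275 / 512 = -8.35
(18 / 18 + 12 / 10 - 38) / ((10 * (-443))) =179 / 22150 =0.01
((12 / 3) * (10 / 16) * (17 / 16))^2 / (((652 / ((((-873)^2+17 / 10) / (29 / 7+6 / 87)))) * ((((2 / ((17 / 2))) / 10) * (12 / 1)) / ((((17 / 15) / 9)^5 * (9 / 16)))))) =10792370970125263561 / 87369773833912320000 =0.12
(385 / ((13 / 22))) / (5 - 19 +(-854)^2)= 605 / 677209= 0.00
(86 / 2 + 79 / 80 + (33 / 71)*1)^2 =63750695121 / 32262400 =1976.01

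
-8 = -8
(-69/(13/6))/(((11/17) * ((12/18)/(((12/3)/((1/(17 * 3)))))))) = -2153628/143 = -15060.34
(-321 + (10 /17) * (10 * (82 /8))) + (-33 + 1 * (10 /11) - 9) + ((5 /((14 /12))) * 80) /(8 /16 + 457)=-24038332 /79849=-301.05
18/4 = 9/2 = 4.50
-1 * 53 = -53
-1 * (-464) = 464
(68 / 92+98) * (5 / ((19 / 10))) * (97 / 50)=220287 / 437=504.09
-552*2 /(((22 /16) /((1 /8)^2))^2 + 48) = -69 /487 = -0.14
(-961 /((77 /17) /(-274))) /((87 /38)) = 170100844 /6699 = 25391.98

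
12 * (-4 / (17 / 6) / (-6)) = 2.82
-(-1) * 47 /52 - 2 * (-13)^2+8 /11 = -192403 /572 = -336.37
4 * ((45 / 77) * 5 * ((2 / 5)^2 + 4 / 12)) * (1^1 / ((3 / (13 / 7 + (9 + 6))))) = 17464 / 539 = 32.40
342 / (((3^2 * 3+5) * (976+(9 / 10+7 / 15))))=2565 / 234568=0.01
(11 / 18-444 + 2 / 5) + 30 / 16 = -158801 / 360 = -441.11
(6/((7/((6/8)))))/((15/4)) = 6/35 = 0.17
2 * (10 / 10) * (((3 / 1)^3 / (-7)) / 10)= -27 / 35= -0.77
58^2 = 3364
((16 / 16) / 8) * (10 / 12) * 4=5 / 12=0.42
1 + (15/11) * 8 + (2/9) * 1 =1201/99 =12.13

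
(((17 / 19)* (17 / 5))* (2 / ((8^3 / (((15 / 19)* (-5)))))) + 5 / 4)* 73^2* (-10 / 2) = -2962524325 / 92416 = -32056.40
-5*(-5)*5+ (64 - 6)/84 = 5279/42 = 125.69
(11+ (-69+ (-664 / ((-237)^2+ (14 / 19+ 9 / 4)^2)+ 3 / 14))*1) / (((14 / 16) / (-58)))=60914148555496 / 15899699977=3831.15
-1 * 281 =-281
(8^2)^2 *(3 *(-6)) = -73728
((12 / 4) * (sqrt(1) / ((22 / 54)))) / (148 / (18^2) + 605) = 6561 / 539462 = 0.01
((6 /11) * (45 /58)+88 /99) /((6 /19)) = 71573 /17226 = 4.15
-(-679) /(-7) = -97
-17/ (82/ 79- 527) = 1343/ 41551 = 0.03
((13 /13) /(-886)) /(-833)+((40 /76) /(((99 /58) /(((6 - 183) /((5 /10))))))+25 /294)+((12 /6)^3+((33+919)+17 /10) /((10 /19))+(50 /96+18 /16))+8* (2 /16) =158594190822281 /92549965200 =1713.61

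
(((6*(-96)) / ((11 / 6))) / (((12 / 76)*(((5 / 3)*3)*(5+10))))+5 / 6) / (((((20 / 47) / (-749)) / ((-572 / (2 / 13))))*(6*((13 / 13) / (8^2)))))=-2018052528856 / 1125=-1793824470.09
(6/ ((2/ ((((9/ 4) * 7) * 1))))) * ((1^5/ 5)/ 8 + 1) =7749/ 160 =48.43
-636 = -636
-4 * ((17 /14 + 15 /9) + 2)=-410 /21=-19.52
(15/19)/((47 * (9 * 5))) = 1/2679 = 0.00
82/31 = 2.65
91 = 91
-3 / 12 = -1 / 4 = -0.25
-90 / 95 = -18 / 19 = -0.95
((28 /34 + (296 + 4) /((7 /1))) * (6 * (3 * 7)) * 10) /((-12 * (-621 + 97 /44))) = 3430680 /462859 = 7.41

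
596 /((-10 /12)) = -3576 /5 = -715.20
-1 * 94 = -94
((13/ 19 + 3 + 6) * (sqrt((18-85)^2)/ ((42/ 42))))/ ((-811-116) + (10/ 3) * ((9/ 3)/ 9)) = -0.70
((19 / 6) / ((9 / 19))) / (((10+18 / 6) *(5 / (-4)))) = -722 / 1755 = -0.41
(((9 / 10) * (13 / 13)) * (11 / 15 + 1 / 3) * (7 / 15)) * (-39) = -2184 / 125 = -17.47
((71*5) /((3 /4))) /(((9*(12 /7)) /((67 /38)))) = 166495 /3078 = 54.09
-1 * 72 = -72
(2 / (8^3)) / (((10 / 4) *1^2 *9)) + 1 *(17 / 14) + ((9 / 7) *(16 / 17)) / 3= 158417 / 97920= 1.62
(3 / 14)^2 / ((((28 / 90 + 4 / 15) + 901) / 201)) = 81405 / 7951916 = 0.01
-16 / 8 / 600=-1 / 300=-0.00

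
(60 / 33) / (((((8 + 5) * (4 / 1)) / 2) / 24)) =240 / 143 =1.68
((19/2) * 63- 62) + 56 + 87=1359/2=679.50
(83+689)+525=1297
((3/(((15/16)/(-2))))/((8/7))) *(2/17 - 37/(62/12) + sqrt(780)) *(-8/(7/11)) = -1306624/2635 + 704 *sqrt(195)/5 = 1470.29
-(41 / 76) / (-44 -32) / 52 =41 / 300352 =0.00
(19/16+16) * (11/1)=3025/16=189.06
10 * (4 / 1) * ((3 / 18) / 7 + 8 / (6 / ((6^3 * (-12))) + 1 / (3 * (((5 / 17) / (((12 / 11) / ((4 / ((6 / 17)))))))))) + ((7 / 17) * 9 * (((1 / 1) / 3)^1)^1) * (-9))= 2312430860 / 905709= 2553.17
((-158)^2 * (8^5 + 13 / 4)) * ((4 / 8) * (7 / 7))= 818101485 / 2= 409050742.50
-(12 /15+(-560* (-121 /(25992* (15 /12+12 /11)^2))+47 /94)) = -612071533 /344686410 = -1.78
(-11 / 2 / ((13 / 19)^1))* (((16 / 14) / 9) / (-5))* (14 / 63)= 1672 / 36855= 0.05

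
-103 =-103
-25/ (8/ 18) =-225/ 4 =-56.25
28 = 28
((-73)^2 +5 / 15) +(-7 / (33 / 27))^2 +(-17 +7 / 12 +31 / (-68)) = 65971229 / 12342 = 5345.26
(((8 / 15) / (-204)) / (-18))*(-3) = -1 / 2295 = -0.00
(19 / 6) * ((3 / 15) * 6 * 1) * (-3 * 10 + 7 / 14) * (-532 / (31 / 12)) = 3578232 / 155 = 23085.37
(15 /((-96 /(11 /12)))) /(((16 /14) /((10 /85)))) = -385 /26112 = -0.01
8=8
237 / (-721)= -0.33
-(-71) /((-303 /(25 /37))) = -1775 /11211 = -0.16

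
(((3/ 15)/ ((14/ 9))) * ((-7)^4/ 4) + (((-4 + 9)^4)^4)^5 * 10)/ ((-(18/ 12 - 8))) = 33087224502121106994856347682798514142632484436035156253087/ 260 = 127258555777388873057139800000000000000000000000000000000.00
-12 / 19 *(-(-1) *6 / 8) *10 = -90 / 19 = -4.74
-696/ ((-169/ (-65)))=-267.69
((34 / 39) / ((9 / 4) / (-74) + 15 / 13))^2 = 101284096 / 168194961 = 0.60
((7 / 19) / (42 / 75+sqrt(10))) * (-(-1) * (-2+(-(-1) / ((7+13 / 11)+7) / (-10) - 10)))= 4912495 / 19209342 - 17544625 * sqrt(10) / 38418684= -1.19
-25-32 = -57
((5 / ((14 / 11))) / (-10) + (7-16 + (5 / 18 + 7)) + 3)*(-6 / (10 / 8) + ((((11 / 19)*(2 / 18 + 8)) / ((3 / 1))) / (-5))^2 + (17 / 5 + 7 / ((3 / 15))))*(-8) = -98881218974 / 414491175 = -238.56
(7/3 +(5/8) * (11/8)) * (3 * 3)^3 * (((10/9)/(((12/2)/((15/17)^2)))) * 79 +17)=611079471/9248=66076.93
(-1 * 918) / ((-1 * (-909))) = -1.01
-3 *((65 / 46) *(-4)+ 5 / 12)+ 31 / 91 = 16.05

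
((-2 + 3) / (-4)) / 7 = -1 / 28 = -0.04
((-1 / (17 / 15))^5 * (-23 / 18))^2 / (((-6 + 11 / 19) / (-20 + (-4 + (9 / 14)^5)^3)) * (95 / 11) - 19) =-508307404180205802087977080078125 / 20033717873481457581197057023722332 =-0.03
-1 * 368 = -368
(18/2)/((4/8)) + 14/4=43/2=21.50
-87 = -87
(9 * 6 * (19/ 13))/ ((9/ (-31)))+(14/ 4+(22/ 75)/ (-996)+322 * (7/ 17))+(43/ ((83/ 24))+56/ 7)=-475964303/ 4127175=-115.32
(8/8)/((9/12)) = 4/3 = 1.33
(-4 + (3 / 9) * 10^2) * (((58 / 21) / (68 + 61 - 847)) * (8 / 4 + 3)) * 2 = -25520 / 22617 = -1.13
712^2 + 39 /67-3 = 506941.58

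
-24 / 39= -0.62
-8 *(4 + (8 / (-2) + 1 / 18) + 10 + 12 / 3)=-1012 / 9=-112.44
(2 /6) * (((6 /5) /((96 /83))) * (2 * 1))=83 /120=0.69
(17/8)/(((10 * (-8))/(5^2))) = -0.66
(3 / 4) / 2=3 / 8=0.38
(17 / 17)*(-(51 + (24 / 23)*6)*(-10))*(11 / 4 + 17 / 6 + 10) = 410465 / 46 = 8923.15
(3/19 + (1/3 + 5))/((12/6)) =313/114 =2.75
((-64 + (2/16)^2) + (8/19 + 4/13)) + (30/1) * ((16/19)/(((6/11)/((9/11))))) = -400905/15808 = -25.36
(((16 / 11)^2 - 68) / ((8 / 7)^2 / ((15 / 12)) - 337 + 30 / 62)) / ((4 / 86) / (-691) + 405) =9178791395 / 18928396014352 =0.00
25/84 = 0.30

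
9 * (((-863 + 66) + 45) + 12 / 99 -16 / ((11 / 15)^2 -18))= -292102644 / 43219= -6758.66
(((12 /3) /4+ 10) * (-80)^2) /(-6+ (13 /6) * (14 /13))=-19200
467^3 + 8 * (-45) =101847203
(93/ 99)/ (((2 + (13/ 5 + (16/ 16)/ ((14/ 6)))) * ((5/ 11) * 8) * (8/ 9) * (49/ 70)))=465/ 5632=0.08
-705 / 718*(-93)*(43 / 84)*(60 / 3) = 4698825 / 5026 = 934.90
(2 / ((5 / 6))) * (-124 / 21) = -496 / 35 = -14.17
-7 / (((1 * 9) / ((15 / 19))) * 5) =-7 / 57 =-0.12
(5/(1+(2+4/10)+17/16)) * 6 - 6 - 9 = -985/119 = -8.28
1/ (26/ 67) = 67/ 26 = 2.58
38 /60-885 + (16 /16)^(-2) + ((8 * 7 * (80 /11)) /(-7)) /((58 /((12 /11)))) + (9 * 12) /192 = -744383957 /842160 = -883.90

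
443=443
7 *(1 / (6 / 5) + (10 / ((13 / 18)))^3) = 245020895 / 13182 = 18587.54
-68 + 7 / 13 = -877 / 13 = -67.46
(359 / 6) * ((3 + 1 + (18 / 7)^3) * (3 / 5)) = 1293118 / 1715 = 754.00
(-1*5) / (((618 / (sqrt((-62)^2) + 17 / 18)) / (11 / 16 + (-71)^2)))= -492965 / 192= -2567.53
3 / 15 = 1 / 5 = 0.20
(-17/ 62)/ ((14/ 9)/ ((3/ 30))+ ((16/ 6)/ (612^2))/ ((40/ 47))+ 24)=-47754360/ 6889114097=-0.01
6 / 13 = 0.46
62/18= 3.44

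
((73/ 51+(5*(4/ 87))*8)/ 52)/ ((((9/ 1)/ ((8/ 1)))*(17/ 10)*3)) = 96740/ 8825193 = 0.01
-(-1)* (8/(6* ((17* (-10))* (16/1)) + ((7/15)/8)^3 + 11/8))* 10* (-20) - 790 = -22274116289030/28198583657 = -789.90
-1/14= -0.07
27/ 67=0.40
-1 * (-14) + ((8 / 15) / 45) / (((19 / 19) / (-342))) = 746 / 75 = 9.95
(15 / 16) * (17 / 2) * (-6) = -765 / 16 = -47.81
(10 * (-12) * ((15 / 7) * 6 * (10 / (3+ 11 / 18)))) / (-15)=25920 / 91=284.84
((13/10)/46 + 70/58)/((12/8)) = 16477/20010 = 0.82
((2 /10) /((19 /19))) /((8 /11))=11 /40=0.28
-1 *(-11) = 11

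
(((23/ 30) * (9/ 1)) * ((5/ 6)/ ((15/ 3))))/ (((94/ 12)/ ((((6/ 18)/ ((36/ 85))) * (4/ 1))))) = 391/ 846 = 0.46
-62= -62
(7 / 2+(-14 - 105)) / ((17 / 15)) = -3465 / 34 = -101.91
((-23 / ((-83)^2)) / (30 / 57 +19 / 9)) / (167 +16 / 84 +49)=-82593 / 14105503060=-0.00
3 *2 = 6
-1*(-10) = 10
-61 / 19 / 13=-61 / 247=-0.25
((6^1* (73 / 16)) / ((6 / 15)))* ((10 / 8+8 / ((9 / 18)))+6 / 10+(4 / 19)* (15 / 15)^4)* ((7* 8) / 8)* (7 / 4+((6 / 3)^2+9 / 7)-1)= 254006493 / 4864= 52221.73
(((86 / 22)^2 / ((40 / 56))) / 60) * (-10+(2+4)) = -12943 / 9075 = -1.43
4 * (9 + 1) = 40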